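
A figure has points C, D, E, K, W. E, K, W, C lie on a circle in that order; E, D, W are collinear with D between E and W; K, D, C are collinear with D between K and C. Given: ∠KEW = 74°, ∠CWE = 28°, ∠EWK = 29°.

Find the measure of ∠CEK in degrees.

∠CEK = 123°

1. ∠CKE = 28°  [same arc EC]
2. ∠ECK = 29°  [same arc EK]
3. ∠CEK = 123°  [△EKC]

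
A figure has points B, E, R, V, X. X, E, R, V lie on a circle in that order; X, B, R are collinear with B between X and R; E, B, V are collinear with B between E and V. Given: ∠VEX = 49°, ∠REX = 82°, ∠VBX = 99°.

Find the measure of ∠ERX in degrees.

1. ∠VRX = 49°  [same arc XV]
2. ∠RVX = 98°  [cyclic XERV, opposite ∠E+∠V]
3. ∠EBR = 99°  [vertical angles at B]
4. ∠RXV = 33°  [△XRV]
5. ∠REV = 33°  [same arc RV]
6. ∠ERX = 48°  [△EBR]

∠ERX = 48°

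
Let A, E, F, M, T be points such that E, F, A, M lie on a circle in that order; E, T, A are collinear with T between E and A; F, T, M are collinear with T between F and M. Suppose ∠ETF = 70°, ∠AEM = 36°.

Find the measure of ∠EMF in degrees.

∠EMF = 34°

1. ∠ATM = 70°  [vertical angles at T]
2. ∠ETM = 110°  [linear pair at T on EA]
3. ∠EMF = 34°  [△ETM]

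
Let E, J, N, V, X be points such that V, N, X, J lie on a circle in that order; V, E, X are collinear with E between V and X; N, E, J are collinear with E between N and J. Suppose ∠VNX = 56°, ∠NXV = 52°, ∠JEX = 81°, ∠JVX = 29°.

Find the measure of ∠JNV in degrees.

∠JNV = 27°

1. ∠NVX = 72°  [△VNX]
2. ∠NEV = 81°  [vertical angles at E]
3. ∠JNV = 27°  [△VEN]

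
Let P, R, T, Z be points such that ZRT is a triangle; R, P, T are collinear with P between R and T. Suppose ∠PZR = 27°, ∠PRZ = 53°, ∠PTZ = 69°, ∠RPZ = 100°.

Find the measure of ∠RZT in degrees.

∠RZT = 58°

1. ∠TRZ = 53°  [P on ray RT]
2. ∠RTZ = 69°  [P on ray TR]
3. ∠RZT = 58°  [△ZRT]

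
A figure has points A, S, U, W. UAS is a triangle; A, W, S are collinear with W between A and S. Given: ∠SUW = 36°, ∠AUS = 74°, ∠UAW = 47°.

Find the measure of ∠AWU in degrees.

1. ∠SAU = 47°  [W on ray AS]
2. ∠ASU = 59°  [△UAS]
3. ∠USW = 59°  [W on ray SA]
4. ∠SWU = 85°  [△UWS]
5. ∠AWU = 95°  [linear pair at W on AS]

∠AWU = 95°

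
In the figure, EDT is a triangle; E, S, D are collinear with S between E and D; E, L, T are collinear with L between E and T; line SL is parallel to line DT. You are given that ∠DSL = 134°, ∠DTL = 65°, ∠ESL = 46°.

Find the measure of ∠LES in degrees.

∠LES = 69°

1. ∠DTE = 65°  [L on ray TE]
2. ∠EDT = 46°  [SL∥DT, corresponding at S]
3. ∠DET = 69°  [△EDT]
4. ∠LES = 69°  [S on ED, L on ET]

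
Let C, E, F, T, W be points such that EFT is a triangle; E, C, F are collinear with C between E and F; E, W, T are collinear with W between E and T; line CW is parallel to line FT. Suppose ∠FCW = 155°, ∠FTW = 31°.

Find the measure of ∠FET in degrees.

1. ∠ECW = 25°  [linear pair at C on EF]
2. ∠ETF = 31°  [W on ray TE]
3. ∠EFT = 25°  [CW∥FT, corresponding at C]
4. ∠FET = 124°  [△EFT]

∠FET = 124°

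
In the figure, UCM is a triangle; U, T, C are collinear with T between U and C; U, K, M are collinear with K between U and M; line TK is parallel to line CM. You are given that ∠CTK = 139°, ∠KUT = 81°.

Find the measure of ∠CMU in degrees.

∠CMU = 58°

1. ∠KTU = 41°  [linear pair at T on UC]
2. ∠TKU = 58°  [△UTK]
3. ∠CMU = 58°  [TK∥CM, corresponding at K]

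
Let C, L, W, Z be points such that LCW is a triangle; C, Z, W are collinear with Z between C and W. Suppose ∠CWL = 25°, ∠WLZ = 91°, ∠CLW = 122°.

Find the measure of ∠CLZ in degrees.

1. ∠LCW = 33°  [△LCW]
2. ∠LWZ = 25°  [Z on ray WC]
3. ∠LZW = 64°  [△LZW]
4. ∠LCZ = 33°  [Z on ray CW]
5. ∠CZL = 116°  [linear pair at Z on CW]
6. ∠CLZ = 31°  [△LCZ]

∠CLZ = 31°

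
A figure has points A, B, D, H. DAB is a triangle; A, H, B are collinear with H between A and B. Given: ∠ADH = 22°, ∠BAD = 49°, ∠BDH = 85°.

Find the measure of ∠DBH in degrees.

∠DBH = 24°

1. ∠DAH = 49°  [H on ray AB]
2. ∠AHD = 109°  [△DAH]
3. ∠BHD = 71°  [linear pair at H on AB]
4. ∠DBH = 24°  [△DHB]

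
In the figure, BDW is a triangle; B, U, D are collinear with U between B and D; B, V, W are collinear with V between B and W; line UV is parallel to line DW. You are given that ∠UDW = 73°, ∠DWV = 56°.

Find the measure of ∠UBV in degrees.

∠UBV = 51°

1. ∠BDW = 73°  [U on ray DB]
2. ∠BWD = 56°  [V on ray WB]
3. ∠DBW = 51°  [△BDW]
4. ∠UBV = 51°  [U on BD, V on BW]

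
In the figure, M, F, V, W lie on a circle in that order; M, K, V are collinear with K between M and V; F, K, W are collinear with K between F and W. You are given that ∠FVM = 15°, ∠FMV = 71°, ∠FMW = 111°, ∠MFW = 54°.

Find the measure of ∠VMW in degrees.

1. ∠MFV = 94°  [△MFV]
2. ∠MVW = 54°  [same arc MW]
3. ∠MWV = 86°  [cyclic MFVW, opposite ∠F+∠W]
4. ∠VMW = 40°  [△MVW]

∠VMW = 40°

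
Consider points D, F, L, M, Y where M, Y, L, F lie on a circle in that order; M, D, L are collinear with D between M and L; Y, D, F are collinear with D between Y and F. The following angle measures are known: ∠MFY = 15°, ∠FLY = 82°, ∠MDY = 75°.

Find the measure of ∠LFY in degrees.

∠LFY = 38°

1. ∠MLY = 15°  [same arc MY]
2. ∠LDY = 105°  [linear pair at D on ML]
3. ∠FYL = 60°  [△YDL]
4. ∠LFY = 38°  [△YLF]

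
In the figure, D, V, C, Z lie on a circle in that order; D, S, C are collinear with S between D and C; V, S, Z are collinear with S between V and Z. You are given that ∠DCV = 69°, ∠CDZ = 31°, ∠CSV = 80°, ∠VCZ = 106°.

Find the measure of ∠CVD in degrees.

∠CVD = 68°

1. ∠DZV = 69°  [same arc DV]
2. ∠DSV = 100°  [linear pair at S on DC]
3. ∠VDZ = 74°  [cyclic DVCZ, opposite ∠D+∠C]
4. ∠DVZ = 37°  [△DVZ]
5. ∠CDV = 43°  [△DSV]
6. ∠CVD = 68°  [△DVC]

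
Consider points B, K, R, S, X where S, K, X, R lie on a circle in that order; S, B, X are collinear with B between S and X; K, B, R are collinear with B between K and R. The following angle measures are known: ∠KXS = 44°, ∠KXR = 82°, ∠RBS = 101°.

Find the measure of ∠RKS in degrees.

∠RKS = 38°

1. ∠KRS = 44°  [same arc SK]
2. ∠KSR = 98°  [cyclic SKXR, opposite ∠S+∠X]
3. ∠RKS = 38°  [△SKR]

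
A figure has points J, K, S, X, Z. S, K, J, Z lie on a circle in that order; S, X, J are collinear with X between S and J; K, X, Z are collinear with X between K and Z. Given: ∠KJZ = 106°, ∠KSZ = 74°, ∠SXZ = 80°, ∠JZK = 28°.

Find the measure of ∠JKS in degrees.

1. ∠JKZ = 46°  [△KJZ]
2. ∠JXK = 80°  [vertical angles at X]
3. ∠JSK = 28°  [same arc KJ]
4. ∠KJS = 54°  [△KXJ]
5. ∠JKS = 98°  [△SKJ]

∠JKS = 98°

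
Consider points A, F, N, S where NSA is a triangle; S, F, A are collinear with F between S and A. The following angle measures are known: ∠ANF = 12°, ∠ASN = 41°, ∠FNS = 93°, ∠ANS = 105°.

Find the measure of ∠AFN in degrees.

1. ∠FSN = 41°  [F on ray SA]
2. ∠NFS = 46°  [△NSF]
3. ∠AFN = 134°  [linear pair at F on SA]

∠AFN = 134°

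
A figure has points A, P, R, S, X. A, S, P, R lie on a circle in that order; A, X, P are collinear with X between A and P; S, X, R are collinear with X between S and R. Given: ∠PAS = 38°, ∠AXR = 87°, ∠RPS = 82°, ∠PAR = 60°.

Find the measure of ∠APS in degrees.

∠APS = 33°

1. ∠PRS = 38°  [same arc SP]
2. ∠PXS = 87°  [vertical angles at X]
3. ∠PSR = 60°  [△SPR]
4. ∠APS = 33°  [△SXP]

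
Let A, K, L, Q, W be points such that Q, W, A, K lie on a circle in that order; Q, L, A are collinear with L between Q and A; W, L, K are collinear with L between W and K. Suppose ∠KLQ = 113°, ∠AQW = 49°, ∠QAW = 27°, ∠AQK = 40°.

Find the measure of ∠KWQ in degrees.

∠KWQ = 64°

1. ∠ALW = 113°  [vertical angles at L]
2. ∠QLW = 67°  [linear pair at L on QA]
3. ∠KWQ = 64°  [△QLW]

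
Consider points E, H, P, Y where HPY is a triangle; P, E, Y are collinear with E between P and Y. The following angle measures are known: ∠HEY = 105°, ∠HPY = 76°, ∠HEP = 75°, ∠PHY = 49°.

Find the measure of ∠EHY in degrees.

∠EHY = 20°

1. ∠HYP = 55°  [△HPY]
2. ∠EYH = 55°  [E on ray YP]
3. ∠EHY = 20°  [△HEY]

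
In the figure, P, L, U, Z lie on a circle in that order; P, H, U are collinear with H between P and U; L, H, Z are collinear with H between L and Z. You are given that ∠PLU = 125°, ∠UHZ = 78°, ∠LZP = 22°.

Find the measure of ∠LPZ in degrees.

1. ∠PZU = 55°  [cyclic PLUZ, opposite ∠L+∠Z]
2. ∠PHZ = 102°  [linear pair at H on PU]
3. ∠UPZ = 56°  [△PHZ]
4. ∠PUZ = 69°  [△PUZ]
5. ∠PLZ = 69°  [same arc PZ]
6. ∠LPZ = 89°  [△PLZ]

∠LPZ = 89°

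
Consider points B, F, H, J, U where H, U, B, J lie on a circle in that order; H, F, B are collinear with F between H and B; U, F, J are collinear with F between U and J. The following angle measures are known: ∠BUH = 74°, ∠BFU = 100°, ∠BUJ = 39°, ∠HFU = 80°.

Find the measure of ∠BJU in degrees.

∠BJU = 65°

1. ∠BJH = 106°  [cyclic HUBJ, opposite ∠U+∠J]
2. ∠BHJ = 39°  [same arc BJ]
3. ∠BFJ = 80°  [vertical angles at F]
4. ∠HBJ = 35°  [△HBJ]
5. ∠BJU = 65°  [△BFJ]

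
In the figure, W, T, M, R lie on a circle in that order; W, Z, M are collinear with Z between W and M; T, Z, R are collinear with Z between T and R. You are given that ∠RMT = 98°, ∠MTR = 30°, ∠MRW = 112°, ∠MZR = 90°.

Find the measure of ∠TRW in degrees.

∠TRW = 60°

1. ∠MWR = 30°  [same arc MR]
2. ∠RZW = 90°  [linear pair at Z on WM]
3. ∠TRW = 60°  [△WZR]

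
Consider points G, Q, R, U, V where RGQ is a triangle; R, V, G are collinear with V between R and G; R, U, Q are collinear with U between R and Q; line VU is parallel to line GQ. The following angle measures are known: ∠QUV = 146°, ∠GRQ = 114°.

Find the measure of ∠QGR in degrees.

∠QGR = 32°

1. ∠RUV = 34°  [linear pair at U on RQ]
2. ∠URV = 114°  [V on RG, U on RQ]
3. ∠RVU = 32°  [△RVU]
4. ∠QGR = 32°  [VU∥GQ, corresponding at V]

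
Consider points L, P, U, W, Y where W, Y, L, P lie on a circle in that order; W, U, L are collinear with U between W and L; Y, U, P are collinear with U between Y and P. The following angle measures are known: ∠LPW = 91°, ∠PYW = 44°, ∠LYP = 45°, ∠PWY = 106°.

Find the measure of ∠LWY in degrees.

∠LWY = 61°

1. ∠LYW = 89°  [cyclic WYLP, opposite ∠Y+∠P]
2. ∠WPY = 30°  [△WYP]
3. ∠WLY = 30°  [same arc WY]
4. ∠LWY = 61°  [△WYL]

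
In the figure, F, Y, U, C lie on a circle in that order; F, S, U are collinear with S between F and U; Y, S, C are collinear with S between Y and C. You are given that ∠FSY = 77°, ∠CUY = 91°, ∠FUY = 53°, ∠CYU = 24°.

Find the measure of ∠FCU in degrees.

∠FCU = 118°

1. ∠CSU = 77°  [vertical angles at S]
2. ∠UCY = 65°  [△YUC]
3. ∠CFU = 24°  [same arc UC]
4. ∠CUF = 38°  [△USC]
5. ∠FCU = 118°  [△FUC]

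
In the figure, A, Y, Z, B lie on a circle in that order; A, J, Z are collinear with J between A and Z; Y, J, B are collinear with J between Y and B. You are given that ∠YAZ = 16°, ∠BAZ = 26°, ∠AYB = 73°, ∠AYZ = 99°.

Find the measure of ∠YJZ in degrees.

1. ∠AZY = 65°  [△AYZ]
2. ∠BYZ = 26°  [same arc ZB]
3. ∠YJZ = 89°  [△YJZ]

∠YJZ = 89°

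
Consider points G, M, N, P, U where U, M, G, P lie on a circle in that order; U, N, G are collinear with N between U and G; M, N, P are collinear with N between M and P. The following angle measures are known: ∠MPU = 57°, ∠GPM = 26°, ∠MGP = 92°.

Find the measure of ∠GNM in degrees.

∠GNM = 61°

1. ∠MGU = 57°  [same arc UM]
2. ∠GMP = 62°  [△MGP]
3. ∠GNM = 61°  [△MNG]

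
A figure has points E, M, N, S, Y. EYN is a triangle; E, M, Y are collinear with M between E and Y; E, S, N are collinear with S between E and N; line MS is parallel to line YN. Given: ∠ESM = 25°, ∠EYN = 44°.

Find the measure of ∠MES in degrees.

1. ∠ENY = 25°  [MS∥YN, corresponding at S]
2. ∠NEY = 111°  [△EYN]
3. ∠MES = 111°  [M on EY, S on EN]

∠MES = 111°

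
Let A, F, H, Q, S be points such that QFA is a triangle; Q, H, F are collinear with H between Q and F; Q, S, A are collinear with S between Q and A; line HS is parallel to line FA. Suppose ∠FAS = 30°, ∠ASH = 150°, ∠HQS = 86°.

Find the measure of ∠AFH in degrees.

∠AFH = 64°

1. ∠FAQ = 30°  [S on ray AQ]
2. ∠AQF = 86°  [H on QF, S on QA]
3. ∠AFQ = 64°  [△QFA]
4. ∠AFH = 64°  [H on ray FQ]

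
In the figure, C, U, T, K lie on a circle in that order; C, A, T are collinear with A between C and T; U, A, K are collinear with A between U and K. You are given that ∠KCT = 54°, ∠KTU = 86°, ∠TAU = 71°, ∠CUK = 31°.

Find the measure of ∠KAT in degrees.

1. ∠KUT = 54°  [same arc TK]
2. ∠TKU = 40°  [△UTK]
3. ∠CTK = 31°  [same arc CK]
4. ∠KAT = 109°  [△TAK]

∠KAT = 109°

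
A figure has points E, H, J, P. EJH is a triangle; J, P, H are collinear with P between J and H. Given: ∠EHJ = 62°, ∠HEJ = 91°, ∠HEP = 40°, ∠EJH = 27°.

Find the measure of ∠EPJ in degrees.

∠EPJ = 102°

1. ∠EHP = 62°  [P on ray HJ]
2. ∠EPH = 78°  [△EPH]
3. ∠EPJ = 102°  [linear pair at P on JH]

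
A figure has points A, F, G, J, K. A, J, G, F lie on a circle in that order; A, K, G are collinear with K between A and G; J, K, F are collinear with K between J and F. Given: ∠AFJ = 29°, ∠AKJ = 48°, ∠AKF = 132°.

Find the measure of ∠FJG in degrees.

1. ∠AGJ = 29°  [same arc AJ]
2. ∠GKJ = 132°  [linear pair at K on AG]
3. ∠FJG = 19°  [△JKG]

∠FJG = 19°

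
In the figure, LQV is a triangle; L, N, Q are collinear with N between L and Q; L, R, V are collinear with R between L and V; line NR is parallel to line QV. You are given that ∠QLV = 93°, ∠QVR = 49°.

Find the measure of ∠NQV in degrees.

1. ∠LVQ = 49°  [R on ray VL]
2. ∠LQV = 38°  [△LQV]
3. ∠NQV = 38°  [N on ray QL]

∠NQV = 38°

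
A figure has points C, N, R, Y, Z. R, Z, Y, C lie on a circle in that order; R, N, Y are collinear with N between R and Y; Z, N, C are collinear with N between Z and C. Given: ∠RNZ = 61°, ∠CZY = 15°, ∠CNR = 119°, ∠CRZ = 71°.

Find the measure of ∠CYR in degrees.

1. ∠CRY = 15°  [same arc YC]
2. ∠RCZ = 46°  [△RNC]
3. ∠CZR = 63°  [△RZC]
4. ∠CYR = 63°  [same arc RC]

∠CYR = 63°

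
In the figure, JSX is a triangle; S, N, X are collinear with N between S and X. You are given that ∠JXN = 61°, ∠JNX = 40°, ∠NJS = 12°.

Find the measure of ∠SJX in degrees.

∠SJX = 91°

1. ∠JXS = 61°  [N on ray XS]
2. ∠JNS = 140°  [linear pair at N on SX]
3. ∠JSN = 28°  [△JSN]
4. ∠JSX = 28°  [N on ray SX]
5. ∠SJX = 91°  [△JSX]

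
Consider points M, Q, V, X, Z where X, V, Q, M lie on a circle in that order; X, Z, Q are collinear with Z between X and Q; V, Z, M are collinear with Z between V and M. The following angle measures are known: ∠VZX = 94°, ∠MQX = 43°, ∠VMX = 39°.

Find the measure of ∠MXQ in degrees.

∠MXQ = 55°

1. ∠MZQ = 94°  [vertical angles at Z]
2. ∠MZX = 86°  [linear pair at Z on XQ]
3. ∠MXQ = 55°  [△XZM]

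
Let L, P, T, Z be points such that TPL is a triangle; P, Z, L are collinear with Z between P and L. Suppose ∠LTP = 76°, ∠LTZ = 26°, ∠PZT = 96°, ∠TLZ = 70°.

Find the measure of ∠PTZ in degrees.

1. ∠PLT = 70°  [Z on ray LP]
2. ∠LPT = 34°  [△TPL]
3. ∠TPZ = 34°  [Z on ray PL]
4. ∠PTZ = 50°  [△TPZ]

∠PTZ = 50°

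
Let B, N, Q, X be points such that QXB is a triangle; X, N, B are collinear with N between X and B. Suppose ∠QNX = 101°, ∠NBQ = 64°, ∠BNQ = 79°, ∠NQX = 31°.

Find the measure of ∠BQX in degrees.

1. ∠NXQ = 48°  [△QXN]
2. ∠QBX = 64°  [N on ray BX]
3. ∠BXQ = 48°  [N on ray XB]
4. ∠BQX = 68°  [△QXB]

∠BQX = 68°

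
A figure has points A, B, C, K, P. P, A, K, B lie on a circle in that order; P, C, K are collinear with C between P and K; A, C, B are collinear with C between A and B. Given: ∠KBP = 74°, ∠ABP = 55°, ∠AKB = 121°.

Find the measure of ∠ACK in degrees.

∠ACK = 85°

1. ∠KAP = 106°  [cyclic PAKB, opposite ∠A+∠B]
2. ∠AKP = 55°  [same arc PA]
3. ∠APB = 59°  [cyclic PAKB, opposite ∠P+∠K]
4. ∠APK = 19°  [△PAK]
5. ∠BAP = 66°  [△PAB]
6. ∠ACP = 95°  [△PCA]
7. ∠ACK = 85°  [linear pair at C on PK]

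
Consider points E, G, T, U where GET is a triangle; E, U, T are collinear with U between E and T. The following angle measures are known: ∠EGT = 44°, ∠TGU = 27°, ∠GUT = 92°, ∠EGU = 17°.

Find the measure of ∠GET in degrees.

∠GET = 75°

1. ∠EUG = 88°  [linear pair at U on ET]
2. ∠GEU = 75°  [△GEU]
3. ∠GET = 75°  [U on ray ET]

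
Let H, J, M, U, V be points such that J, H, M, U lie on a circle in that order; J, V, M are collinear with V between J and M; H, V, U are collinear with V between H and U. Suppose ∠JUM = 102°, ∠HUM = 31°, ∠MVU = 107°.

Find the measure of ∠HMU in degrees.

1. ∠JHM = 78°  [cyclic JHMU, opposite ∠H+∠U]
2. ∠HJM = 31°  [same arc HM]
3. ∠HVJ = 107°  [vertical angles at V]
4. ∠HMJ = 71°  [△JHM]
5. ∠HVM = 73°  [linear pair at V on JM]
6. ∠MHU = 36°  [△HVM]
7. ∠HMU = 113°  [△HMU]

∠HMU = 113°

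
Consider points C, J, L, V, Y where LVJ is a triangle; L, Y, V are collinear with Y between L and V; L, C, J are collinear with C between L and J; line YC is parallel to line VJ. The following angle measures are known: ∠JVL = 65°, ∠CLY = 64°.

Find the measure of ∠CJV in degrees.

1. ∠CYL = 65°  [YC∥VJ, corresponding at Y]
2. ∠LCY = 51°  [△LYC]
3. ∠JCY = 129°  [linear pair at C on LJ]
4. ∠CJV = 51°  [YC∥VJ, co-interior at J–C]

∠CJV = 51°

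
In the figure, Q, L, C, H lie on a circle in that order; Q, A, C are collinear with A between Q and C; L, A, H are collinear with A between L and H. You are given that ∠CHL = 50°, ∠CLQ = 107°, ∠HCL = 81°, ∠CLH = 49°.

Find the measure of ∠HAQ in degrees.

∠HAQ = 108°

1. ∠CQL = 50°  [same arc LC]
2. ∠LCQ = 23°  [△QLC]
3. ∠CQH = 49°  [same arc CH]
4. ∠LHQ = 23°  [same arc QL]
5. ∠HAQ = 108°  [△QAH]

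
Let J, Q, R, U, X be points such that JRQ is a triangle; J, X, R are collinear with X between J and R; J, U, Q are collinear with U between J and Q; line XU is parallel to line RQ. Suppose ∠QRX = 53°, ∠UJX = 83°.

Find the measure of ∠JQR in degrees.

∠JQR = 44°

1. ∠JRQ = 53°  [X on ray RJ]
2. ∠QJR = 83°  [X on JR, U on JQ]
3. ∠JQR = 44°  [△JRQ]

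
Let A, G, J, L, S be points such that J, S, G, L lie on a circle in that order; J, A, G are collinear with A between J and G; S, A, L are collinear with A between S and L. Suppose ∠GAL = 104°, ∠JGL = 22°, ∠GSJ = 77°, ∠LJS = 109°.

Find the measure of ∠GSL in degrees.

∠GSL = 55°

1. ∠GLS = 54°  [△GAL]
2. ∠LGS = 71°  [cyclic JSGL, opposite ∠J+∠G]
3. ∠GSL = 55°  [△SGL]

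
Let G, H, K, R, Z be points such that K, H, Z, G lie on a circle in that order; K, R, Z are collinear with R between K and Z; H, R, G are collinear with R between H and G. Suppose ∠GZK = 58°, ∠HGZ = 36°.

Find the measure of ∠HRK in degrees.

∠HRK = 86°

1. ∠GHK = 58°  [same arc KG]
2. ∠HKZ = 36°  [same arc HZ]
3. ∠HRK = 86°  [△KRH]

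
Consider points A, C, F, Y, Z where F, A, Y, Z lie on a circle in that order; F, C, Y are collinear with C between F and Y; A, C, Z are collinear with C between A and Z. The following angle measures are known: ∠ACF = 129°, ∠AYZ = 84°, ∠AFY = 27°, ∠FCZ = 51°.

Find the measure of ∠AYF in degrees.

∠AYF = 60°

1. ∠FAZ = 24°  [△FCA]
2. ∠AFZ = 96°  [cyclic FAYZ, opposite ∠F+∠Y]
3. ∠AZF = 60°  [△FAZ]
4. ∠AYF = 60°  [same arc FA]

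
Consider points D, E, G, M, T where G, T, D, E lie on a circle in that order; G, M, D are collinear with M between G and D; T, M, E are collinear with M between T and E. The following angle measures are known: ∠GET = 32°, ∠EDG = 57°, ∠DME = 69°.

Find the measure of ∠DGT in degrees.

∠DGT = 54°

1. ∠ETG = 57°  [same arc GE]
2. ∠GMT = 69°  [vertical angles at M]
3. ∠DGT = 54°  [△GMT]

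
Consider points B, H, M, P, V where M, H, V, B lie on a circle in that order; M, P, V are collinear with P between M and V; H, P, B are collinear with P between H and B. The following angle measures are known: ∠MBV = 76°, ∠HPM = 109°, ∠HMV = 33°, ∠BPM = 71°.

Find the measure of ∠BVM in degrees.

1. ∠BPV = 109°  [vertical angles at P]
2. ∠HBV = 33°  [same arc HV]
3. ∠BVM = 38°  [△VPB]

∠BVM = 38°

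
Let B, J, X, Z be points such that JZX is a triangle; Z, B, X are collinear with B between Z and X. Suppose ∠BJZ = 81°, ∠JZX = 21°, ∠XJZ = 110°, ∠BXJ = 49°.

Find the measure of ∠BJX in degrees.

∠BJX = 29°

1. ∠BZJ = 21°  [B on ray ZX]
2. ∠JBZ = 78°  [△JZB]
3. ∠JBX = 102°  [linear pair at B on ZX]
4. ∠BJX = 29°  [△JBX]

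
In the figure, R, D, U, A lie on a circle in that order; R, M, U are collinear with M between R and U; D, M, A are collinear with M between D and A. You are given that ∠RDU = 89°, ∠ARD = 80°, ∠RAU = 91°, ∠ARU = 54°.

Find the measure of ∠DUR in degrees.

1. ∠AUD = 100°  [cyclic RDUA, opposite ∠R+∠U]
2. ∠ADU = 54°  [same arc UA]
3. ∠DAU = 26°  [△DUA]
4. ∠DRU = 26°  [same arc DU]
5. ∠DUR = 65°  [△RDU]

∠DUR = 65°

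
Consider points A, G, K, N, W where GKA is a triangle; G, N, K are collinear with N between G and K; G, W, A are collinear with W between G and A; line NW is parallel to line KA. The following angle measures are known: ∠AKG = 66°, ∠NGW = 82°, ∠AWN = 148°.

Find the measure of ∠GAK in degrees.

1. ∠GNW = 66°  [NW∥KA, corresponding at N]
2. ∠GWN = 32°  [△GNW]
3. ∠GAK = 32°  [NW∥KA, corresponding at W]

∠GAK = 32°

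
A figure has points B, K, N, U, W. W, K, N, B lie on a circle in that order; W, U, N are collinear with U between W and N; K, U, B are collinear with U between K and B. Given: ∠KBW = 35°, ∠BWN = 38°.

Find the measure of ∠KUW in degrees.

1. ∠KNW = 35°  [same arc WK]
2. ∠BKN = 38°  [same arc NB]
3. ∠KUN = 107°  [△KUN]
4. ∠KUW = 73°  [linear pair at U on WN]

∠KUW = 73°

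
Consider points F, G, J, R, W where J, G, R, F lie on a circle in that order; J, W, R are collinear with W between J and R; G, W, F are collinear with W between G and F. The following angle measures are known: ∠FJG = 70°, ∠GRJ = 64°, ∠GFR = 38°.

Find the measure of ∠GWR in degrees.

1. ∠FRG = 110°  [cyclic JGRF, opposite ∠J+∠R]
2. ∠FGR = 32°  [△GRF]
3. ∠GWR = 84°  [△GWR]

∠GWR = 84°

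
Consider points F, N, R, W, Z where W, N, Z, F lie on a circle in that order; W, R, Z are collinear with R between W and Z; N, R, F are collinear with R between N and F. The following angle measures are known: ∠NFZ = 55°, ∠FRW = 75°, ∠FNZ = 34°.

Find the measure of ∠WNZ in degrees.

∠WNZ = 54°

1. ∠NWZ = 55°  [same arc NZ]
2. ∠NRZ = 75°  [vertical angles at R]
3. ∠NZW = 71°  [△NRZ]
4. ∠WNZ = 54°  [△WNZ]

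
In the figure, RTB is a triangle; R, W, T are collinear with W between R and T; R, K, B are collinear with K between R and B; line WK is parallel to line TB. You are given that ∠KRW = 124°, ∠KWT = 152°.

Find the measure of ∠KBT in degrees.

1. ∠KWR = 28°  [linear pair at W on RT]
2. ∠RKW = 28°  [△RWK]
3. ∠BKW = 152°  [linear pair at K on RB]
4. ∠KBT = 28°  [WK∥TB, co-interior at B–K]

∠KBT = 28°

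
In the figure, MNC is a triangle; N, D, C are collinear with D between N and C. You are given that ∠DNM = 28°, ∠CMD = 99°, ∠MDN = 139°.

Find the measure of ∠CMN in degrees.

∠CMN = 112°

1. ∠CNM = 28°  [D on ray NC]
2. ∠CDM = 41°  [linear pair at D on NC]
3. ∠DCM = 40°  [△MDC]
4. ∠MCN = 40°  [D on ray CN]
5. ∠CMN = 112°  [△MNC]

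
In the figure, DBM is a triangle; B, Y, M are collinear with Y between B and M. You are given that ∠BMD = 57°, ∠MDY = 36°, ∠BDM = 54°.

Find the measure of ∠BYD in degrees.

1. ∠DMY = 57°  [Y on ray MB]
2. ∠DYM = 87°  [△DYM]
3. ∠BYD = 93°  [linear pair at Y on BM]

∠BYD = 93°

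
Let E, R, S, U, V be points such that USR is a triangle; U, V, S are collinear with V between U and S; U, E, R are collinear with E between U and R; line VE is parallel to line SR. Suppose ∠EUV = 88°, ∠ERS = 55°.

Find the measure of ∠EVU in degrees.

∠EVU = 37°

1. ∠RUS = 88°  [V on US, E on UR]
2. ∠SRU = 55°  [E on ray RU]
3. ∠RSU = 37°  [△USR]
4. ∠EVU = 37°  [VE∥SR, corresponding at V]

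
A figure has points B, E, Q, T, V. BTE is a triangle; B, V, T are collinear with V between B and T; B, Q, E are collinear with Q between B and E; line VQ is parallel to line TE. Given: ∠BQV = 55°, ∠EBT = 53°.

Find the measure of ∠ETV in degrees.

1. ∠BET = 55°  [VQ∥TE, corresponding at Q]
2. ∠BTE = 72°  [△BTE]
3. ∠ETV = 72°  [V on ray TB]

∠ETV = 72°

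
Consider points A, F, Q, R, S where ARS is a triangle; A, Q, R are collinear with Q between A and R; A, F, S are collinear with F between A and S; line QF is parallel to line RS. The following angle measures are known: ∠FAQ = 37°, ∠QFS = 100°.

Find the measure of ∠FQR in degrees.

1. ∠AFQ = 80°  [linear pair at F on AS]
2. ∠AQF = 63°  [△AQF]
3. ∠FQR = 117°  [linear pair at Q on AR]

∠FQR = 117°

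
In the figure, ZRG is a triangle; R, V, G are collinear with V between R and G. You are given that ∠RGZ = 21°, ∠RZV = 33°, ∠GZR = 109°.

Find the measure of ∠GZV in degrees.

∠GZV = 76°

1. ∠GRZ = 50°  [△ZRG]
2. ∠VGZ = 21°  [V on ray GR]
3. ∠VRZ = 50°  [V on ray RG]
4. ∠RVZ = 97°  [△ZRV]
5. ∠GVZ = 83°  [linear pair at V on RG]
6. ∠GZV = 76°  [△ZVG]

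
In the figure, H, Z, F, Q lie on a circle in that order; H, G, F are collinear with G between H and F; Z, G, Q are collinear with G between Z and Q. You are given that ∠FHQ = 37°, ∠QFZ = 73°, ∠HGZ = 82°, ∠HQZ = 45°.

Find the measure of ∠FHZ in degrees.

∠FHZ = 70°

1. ∠FZQ = 37°  [same arc FQ]
2. ∠FQZ = 70°  [△ZFQ]
3. ∠FHZ = 70°  [same arc ZF]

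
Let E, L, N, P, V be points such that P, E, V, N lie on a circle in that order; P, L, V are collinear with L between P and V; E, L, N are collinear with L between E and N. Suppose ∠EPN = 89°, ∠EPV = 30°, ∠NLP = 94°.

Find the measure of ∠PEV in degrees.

∠PEV = 123°

1. ∠EVN = 91°  [cyclic PEVN, opposite ∠P+∠V]
2. ∠ENV = 30°  [same arc EV]
3. ∠ELV = 94°  [vertical angles at L]
4. ∠NEV = 59°  [△EVN]
5. ∠EVP = 27°  [△ELV]
6. ∠PEV = 123°  [△PEV]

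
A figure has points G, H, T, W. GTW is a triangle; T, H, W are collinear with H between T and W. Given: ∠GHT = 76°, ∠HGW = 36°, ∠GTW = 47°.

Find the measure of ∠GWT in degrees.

∠GWT = 40°

1. ∠GHW = 104°  [linear pair at H on TW]
2. ∠GWH = 40°  [△GHW]
3. ∠GWT = 40°  [H on ray WT]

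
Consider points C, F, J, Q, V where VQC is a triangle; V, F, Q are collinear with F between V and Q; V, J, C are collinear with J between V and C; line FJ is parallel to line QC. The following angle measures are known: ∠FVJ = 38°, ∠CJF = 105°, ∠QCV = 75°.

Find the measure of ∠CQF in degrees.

∠CQF = 67°

1. ∠CVQ = 38°  [F on VQ, J on VC]
2. ∠CQV = 67°  [△VQC]
3. ∠CQF = 67°  [F on ray QV]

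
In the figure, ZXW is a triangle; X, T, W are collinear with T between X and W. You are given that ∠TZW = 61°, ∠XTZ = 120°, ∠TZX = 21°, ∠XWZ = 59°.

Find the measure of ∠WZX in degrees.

1. ∠TXZ = 39°  [△ZXT]
2. ∠WXZ = 39°  [T on ray XW]
3. ∠WZX = 82°  [△ZXW]

∠WZX = 82°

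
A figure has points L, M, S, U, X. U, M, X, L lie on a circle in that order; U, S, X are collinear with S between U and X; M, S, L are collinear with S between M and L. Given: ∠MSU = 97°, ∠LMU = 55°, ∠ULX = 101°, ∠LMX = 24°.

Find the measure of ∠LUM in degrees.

1. ∠LSX = 97°  [vertical angles at S]
2. ∠LXU = 55°  [same arc UL]
3. ∠LUX = 24°  [△UXL]
4. ∠LSU = 83°  [linear pair at S on UX]
5. ∠MLU = 73°  [△USL]
6. ∠LUM = 52°  [△UML]

∠LUM = 52°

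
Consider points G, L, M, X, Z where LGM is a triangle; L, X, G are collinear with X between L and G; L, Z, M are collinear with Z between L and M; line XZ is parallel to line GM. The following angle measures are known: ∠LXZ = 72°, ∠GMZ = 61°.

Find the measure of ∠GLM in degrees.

1. ∠LGM = 72°  [XZ∥GM, corresponding at X]
2. ∠GML = 61°  [Z on ray ML]
3. ∠GLM = 47°  [△LGM]

∠GLM = 47°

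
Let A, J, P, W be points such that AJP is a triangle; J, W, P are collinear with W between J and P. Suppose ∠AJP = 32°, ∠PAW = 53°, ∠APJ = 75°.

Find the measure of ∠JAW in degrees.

1. ∠AJW = 32°  [W on ray JP]
2. ∠APW = 75°  [W on ray PJ]
3. ∠AWP = 52°  [△AWP]
4. ∠AWJ = 128°  [linear pair at W on JP]
5. ∠JAW = 20°  [△AJW]

∠JAW = 20°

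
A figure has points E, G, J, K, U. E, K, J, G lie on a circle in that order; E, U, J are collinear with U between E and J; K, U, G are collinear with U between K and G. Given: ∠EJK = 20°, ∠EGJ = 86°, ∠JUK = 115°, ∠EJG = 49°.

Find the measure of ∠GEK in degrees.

∠GEK = 111°

1. ∠EGK = 20°  [same arc EK]
2. ∠EKG = 49°  [same arc EG]
3. ∠GEK = 111°  [△EKG]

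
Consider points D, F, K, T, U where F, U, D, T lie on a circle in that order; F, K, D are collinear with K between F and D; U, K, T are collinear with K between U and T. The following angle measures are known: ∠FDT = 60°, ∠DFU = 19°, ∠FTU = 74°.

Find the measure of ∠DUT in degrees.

∠DUT = 27°

1. ∠FUT = 60°  [same arc FT]
2. ∠FKU = 101°  [△FKU]
3. ∠FDU = 74°  [same arc FU]
4. ∠DKU = 79°  [linear pair at K on FD]
5. ∠DUT = 27°  [△UKD]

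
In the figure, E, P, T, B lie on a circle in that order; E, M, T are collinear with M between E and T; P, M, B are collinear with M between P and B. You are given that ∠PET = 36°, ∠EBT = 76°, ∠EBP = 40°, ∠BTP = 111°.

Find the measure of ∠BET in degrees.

∠BET = 33°

1. ∠PBT = 36°  [same arc PT]
2. ∠BPT = 33°  [△PTB]
3. ∠BET = 33°  [same arc TB]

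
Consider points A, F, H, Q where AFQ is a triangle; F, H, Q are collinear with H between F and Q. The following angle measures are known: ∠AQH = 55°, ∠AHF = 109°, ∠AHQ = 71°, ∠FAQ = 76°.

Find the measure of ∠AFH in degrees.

∠AFH = 49°

1. ∠AQF = 55°  [H on ray QF]
2. ∠AFQ = 49°  [△AFQ]
3. ∠AFH = 49°  [H on ray FQ]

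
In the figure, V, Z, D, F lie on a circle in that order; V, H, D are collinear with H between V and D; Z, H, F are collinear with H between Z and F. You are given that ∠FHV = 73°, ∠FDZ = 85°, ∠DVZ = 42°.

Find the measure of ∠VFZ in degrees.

1. ∠DHZ = 73°  [vertical angles at H]
2. ∠FVZ = 95°  [cyclic VZDF, opposite ∠V+∠D]
3. ∠VHZ = 107°  [linear pair at H on VD]
4. ∠FZV = 31°  [△VHZ]
5. ∠VFZ = 54°  [△VZF]

∠VFZ = 54°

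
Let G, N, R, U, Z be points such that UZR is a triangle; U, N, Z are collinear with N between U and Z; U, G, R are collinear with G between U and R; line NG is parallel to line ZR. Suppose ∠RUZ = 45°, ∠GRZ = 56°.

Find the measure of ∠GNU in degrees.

∠GNU = 79°

1. ∠URZ = 56°  [G on ray RU]
2. ∠RZU = 79°  [△UZR]
3. ∠GNU = 79°  [NG∥ZR, corresponding at N]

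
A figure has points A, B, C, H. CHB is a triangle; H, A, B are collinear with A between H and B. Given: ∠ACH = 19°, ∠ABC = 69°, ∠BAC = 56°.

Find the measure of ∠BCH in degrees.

1. ∠CBH = 69°  [A on ray BH]
2. ∠CAH = 124°  [linear pair at A on HB]
3. ∠AHC = 37°  [△CHA]
4. ∠BHC = 37°  [A on ray HB]
5. ∠BCH = 74°  [△CHB]

∠BCH = 74°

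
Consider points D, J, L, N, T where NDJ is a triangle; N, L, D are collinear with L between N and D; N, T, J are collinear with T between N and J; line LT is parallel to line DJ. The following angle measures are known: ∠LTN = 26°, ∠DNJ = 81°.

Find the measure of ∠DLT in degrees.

1. ∠DJN = 26°  [LT∥DJ, corresponding at T]
2. ∠JDN = 73°  [△NDJ]
3. ∠NLT = 73°  [LT∥DJ, corresponding at L]
4. ∠DLT = 107°  [linear pair at L on ND]

∠DLT = 107°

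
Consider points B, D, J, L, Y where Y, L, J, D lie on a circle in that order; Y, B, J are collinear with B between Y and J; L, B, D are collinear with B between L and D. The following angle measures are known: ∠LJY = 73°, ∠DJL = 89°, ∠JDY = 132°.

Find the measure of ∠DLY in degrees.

∠DLY = 16°

1. ∠LDY = 73°  [same arc YL]
2. ∠DYL = 91°  [cyclic YLJD, opposite ∠Y+∠J]
3. ∠DLY = 16°  [△YLD]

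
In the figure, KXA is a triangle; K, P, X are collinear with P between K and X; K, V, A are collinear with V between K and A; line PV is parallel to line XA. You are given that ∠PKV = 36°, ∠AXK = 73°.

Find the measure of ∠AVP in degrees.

∠AVP = 109°

1. ∠AKX = 36°  [P on KX, V on KA]
2. ∠KAX = 71°  [△KXA]
3. ∠KVP = 71°  [PV∥XA, corresponding at V]
4. ∠AVP = 109°  [linear pair at V on KA]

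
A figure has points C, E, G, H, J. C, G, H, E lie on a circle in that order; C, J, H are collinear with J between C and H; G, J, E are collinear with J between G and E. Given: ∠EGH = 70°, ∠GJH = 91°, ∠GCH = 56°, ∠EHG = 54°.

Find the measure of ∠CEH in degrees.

∠CEH = 75°

1. ∠CHG = 19°  [△GJH]
2. ∠CGH = 105°  [△CGH]
3. ∠CEH = 75°  [cyclic CGHE, opposite ∠G+∠E]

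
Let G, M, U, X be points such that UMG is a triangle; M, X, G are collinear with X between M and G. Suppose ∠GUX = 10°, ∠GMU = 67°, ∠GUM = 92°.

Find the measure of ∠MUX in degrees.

∠MUX = 82°

1. ∠MGU = 21°  [△UMG]
2. ∠UMX = 67°  [X on ray MG]
3. ∠UGX = 21°  [X on ray GM]
4. ∠GXU = 149°  [△UXG]
5. ∠MXU = 31°  [linear pair at X on MG]
6. ∠MUX = 82°  [△UMX]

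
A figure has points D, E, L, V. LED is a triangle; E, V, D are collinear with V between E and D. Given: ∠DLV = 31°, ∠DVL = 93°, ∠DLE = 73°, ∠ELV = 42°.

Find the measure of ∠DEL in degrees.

1. ∠EVL = 87°  [linear pair at V on ED]
2. ∠LEV = 51°  [△LEV]
3. ∠DEL = 51°  [V on ray ED]

∠DEL = 51°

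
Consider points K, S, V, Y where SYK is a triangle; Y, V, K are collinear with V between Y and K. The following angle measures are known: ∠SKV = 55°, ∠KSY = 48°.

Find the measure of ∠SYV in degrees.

1. ∠SKY = 55°  [V on ray KY]
2. ∠KYS = 77°  [△SYK]
3. ∠SYV = 77°  [V on ray YK]

∠SYV = 77°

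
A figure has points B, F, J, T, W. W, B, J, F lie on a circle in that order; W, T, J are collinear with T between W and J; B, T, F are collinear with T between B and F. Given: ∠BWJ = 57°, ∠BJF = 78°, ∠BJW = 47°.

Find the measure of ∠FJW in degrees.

∠FJW = 31°

1. ∠BFJ = 57°  [same arc BJ]
2. ∠JBW = 76°  [△WBJ]
3. ∠FBJ = 45°  [△BJF]
4. ∠JFW = 104°  [cyclic WBJF, opposite ∠B+∠F]
5. ∠FWJ = 45°  [same arc JF]
6. ∠FJW = 31°  [△WJF]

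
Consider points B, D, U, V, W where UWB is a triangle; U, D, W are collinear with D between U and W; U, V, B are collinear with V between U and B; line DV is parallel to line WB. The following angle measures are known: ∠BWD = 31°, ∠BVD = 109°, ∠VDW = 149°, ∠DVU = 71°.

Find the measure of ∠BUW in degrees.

∠BUW = 78°

1. ∠BWU = 31°  [D on ray WU]
2. ∠UBW = 71°  [DV∥WB, corresponding at V]
3. ∠BUW = 78°  [△UWB]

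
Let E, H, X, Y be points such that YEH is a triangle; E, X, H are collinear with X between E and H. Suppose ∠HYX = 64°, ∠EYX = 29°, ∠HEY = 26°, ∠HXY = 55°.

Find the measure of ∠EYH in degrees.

1. ∠XHY = 61°  [△YXH]
2. ∠EHY = 61°  [X on ray HE]
3. ∠EYH = 93°  [△YEH]

∠EYH = 93°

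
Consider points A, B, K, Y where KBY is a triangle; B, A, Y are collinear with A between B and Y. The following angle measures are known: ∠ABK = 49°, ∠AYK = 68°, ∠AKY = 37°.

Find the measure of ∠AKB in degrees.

1. ∠KAY = 75°  [△KAY]
2. ∠BAK = 105°  [linear pair at A on BY]
3. ∠AKB = 26°  [△KBA]

∠AKB = 26°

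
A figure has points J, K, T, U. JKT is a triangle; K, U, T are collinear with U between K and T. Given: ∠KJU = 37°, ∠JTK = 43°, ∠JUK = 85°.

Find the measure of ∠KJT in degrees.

1. ∠JKU = 58°  [△JKU]
2. ∠JKT = 58°  [U on ray KT]
3. ∠KJT = 79°  [△JKT]

∠KJT = 79°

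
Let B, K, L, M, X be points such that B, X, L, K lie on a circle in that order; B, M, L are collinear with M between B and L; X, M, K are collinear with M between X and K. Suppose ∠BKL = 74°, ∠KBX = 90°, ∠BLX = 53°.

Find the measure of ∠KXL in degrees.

1. ∠BXL = 106°  [cyclic BXLK, opposite ∠X+∠K]
2. ∠KLX = 90°  [cyclic BXLK, opposite ∠B+∠L]
3. ∠LBX = 21°  [△BXL]
4. ∠LKX = 21°  [same arc XL]
5. ∠KXL = 69°  [△XLK]

∠KXL = 69°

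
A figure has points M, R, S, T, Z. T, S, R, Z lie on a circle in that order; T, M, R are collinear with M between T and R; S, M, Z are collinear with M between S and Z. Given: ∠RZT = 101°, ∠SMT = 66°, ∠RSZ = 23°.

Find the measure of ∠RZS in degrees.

1. ∠RST = 79°  [cyclic TSRZ, opposite ∠S+∠Z]
2. ∠RMS = 114°  [linear pair at M on TR]
3. ∠SRT = 43°  [△SMR]
4. ∠RTS = 58°  [△TSR]
5. ∠RZS = 58°  [same arc SR]

∠RZS = 58°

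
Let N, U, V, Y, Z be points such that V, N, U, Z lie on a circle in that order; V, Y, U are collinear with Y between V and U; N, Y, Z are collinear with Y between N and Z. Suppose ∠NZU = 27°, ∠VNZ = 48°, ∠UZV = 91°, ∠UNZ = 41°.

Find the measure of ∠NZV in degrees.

∠NZV = 64°

1. ∠NVU = 27°  [same arc NU]
2. ∠UNV = 89°  [cyclic VNUZ, opposite ∠N+∠Z]
3. ∠NUV = 64°  [△VNU]
4. ∠NZV = 64°  [same arc VN]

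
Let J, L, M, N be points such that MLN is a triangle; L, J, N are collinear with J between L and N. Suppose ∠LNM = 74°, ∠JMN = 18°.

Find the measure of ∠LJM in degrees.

1. ∠JNM = 74°  [J on ray NL]
2. ∠MJN = 88°  [△MJN]
3. ∠LJM = 92°  [linear pair at J on LN]

∠LJM = 92°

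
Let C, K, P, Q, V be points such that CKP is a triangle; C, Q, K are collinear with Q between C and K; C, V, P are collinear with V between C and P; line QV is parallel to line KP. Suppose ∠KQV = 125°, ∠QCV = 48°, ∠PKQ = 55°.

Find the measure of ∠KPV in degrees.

∠KPV = 77°

1. ∠CQV = 55°  [linear pair at Q on CK]
2. ∠CVQ = 77°  [△CQV]
3. ∠PVQ = 103°  [linear pair at V on CP]
4. ∠KPV = 77°  [QV∥KP, co-interior at P–V]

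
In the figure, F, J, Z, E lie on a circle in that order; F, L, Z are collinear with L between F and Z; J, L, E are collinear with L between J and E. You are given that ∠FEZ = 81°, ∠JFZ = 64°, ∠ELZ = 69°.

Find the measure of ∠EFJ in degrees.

1. ∠FJZ = 99°  [cyclic FJZE, opposite ∠J+∠E]
2. ∠FZJ = 17°  [△FJZ]
3. ∠FLJ = 69°  [vertical angles at L]
4. ∠FEJ = 17°  [same arc FJ]
5. ∠EJF = 47°  [△FLJ]
6. ∠EFJ = 116°  [△FJE]

∠EFJ = 116°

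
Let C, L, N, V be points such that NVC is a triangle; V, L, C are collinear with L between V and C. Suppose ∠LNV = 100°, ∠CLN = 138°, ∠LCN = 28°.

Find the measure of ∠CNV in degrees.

∠CNV = 114°

1. ∠NLV = 42°  [linear pair at L on VC]
2. ∠NCV = 28°  [L on ray CV]
3. ∠LVN = 38°  [△NVL]
4. ∠CVN = 38°  [L on ray VC]
5. ∠CNV = 114°  [△NVC]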